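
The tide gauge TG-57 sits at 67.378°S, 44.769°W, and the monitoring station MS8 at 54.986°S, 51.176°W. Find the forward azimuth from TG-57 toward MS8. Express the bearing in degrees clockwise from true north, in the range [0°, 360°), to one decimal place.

Δλ = -6.4070°
y = sin Δλ · cos φ₂ = -0.064028
x = cos φ₁ sin φ₂ − sin φ₁ cos φ₂ cos Δλ = 0.211291
θ = atan2(y, x) = -16.8585° → 343.1415° (mod 360°)

343.1°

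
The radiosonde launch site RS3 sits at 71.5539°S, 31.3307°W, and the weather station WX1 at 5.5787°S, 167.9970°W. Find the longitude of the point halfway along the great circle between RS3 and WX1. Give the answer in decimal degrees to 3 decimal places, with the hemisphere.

152.153°W

Bx = cos φ₂ cos Δλ = -0.723924,  By = cos φ₂ sin Δλ = -0.682996
φₘ = atan2(sin φ₁ + sin φ₂, √((cos φ₁ + Bx)² + By²)) = -52.74797°
λₘ = λ₁ + atan2(By, cos φ₁ + Bx) = -152.15325°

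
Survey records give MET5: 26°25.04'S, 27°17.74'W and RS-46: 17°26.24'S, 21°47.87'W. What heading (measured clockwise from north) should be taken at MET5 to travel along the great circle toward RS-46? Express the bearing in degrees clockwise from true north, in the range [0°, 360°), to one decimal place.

30.7°

MET5: φ = -26.41733°, λ = -27.29567°
RS-46: φ = -17.43733°, λ = -21.79783°
Δλ = 5.4978°
y = sin Δλ · cos φ₂ = 0.091405
x = cos φ₁ sin φ₂ − sin φ₁ cos φ₂ cos Δλ = 0.154137
θ = atan2(y, x) = 30.6685° → 30.6685° (mod 360°)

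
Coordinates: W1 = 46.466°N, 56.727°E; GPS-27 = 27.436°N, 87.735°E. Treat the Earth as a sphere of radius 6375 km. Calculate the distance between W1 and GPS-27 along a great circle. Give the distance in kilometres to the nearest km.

Δφ = -19.0300°,  Δλ = 31.0080°
a = sin²(Δφ/2) + cos φ₁ cos φ₂ sin²(Δλ/2) = 0.071006
c = 2·arcsin(√a) = 0.539456 rad = 30.9085°
d = R·c = 6375 × 0.539456 = 3439.0 km

3439 km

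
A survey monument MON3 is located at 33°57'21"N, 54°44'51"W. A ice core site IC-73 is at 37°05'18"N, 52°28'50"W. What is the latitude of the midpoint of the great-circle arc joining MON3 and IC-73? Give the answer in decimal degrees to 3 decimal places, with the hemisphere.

35.527°N

MON3: φ = +33.95583°, λ = -54.74750°
IC-73: φ = +37.08833°, λ = -52.48056°
Bx = cos φ₂ cos Δλ = 0.797082,  By = cos φ₂ sin Δλ = 0.031554
φₘ = atan2(sin φ₁ + sin φ₂, √((cos φ₁ + Bx)² + By²)) = 35.52738°
λₘ = λ₁ + atan2(By, cos φ₁ + Bx) = -53.63616°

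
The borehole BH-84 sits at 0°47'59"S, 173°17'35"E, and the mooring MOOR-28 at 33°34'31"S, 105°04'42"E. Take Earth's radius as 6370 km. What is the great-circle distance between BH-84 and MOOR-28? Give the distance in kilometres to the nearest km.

BH-84: φ = -0.79972°, λ = +173.29306°
MOOR-28: φ = -33.57528°, λ = +105.07833°
Δφ = -32.7756°,  Δλ = -68.2147°
a = sin²(Δφ/2) + cos φ₁ cos φ₂ sin²(Δλ/2) = 0.341551
c = 2·arcsin(√a) = 1.248338 rad = 71.5245°
d = R·c = 6370 × 1.248338 = 7951.9 km

7952 km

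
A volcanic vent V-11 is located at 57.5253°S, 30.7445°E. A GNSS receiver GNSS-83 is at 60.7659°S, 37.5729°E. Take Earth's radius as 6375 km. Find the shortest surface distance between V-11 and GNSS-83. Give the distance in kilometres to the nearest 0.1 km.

Δφ = -3.2406°,  Δλ = 6.8284°
a = sin²(Δφ/2) + cos φ₁ cos φ₂ sin²(Δλ/2) = 0.001730
c = 2·arcsin(√a) = 0.083199 rad = 4.7670°
d = R·c = 6375 × 0.083199 = 530.4 km

530.4 km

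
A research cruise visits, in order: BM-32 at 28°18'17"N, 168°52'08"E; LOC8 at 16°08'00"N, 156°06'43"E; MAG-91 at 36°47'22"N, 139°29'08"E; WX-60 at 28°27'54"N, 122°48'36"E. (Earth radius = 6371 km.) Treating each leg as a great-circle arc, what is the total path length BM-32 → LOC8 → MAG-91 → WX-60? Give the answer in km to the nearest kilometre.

BM-32: φ = +28.30472°, λ = +168.86889°
LOC8: φ = +16.13333°, λ = +156.11194°
MAG-91: φ = +36.78944°, λ = +139.48556°
WX-60: φ = +28.46500°, λ = +122.81000°
BM-32→LOC8: c = 0.295543 rad, d = 1882.91 km
LOC8→MAG-91: c = 0.442811 rad, d = 2821.15 km
MAG-91→WX-60: c = 0.284307 rad, d = 1811.32 km
Total = 1882.91 + 2821.15 + 1811.32 = 6515.38 km

6515 km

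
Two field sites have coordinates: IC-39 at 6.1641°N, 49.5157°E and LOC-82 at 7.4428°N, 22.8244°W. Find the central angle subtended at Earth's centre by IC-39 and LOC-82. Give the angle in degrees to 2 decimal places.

71.76°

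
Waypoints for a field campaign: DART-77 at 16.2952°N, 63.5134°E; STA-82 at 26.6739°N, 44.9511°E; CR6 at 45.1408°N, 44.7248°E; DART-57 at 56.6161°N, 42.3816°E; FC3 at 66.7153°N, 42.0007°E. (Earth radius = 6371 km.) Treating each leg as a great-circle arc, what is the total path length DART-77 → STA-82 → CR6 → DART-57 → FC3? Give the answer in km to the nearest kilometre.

DART-77→STA-82: c = 0.351026 rad, d = 2236.39 km
STA-82→CR6: c = 0.322324 rad, d = 2053.52 km
CR6→DART-57: c = 0.201907 rad, d = 1286.35 km
DART-57→FC3: c = 0.176292 rad, d = 1123.15 km
Total = 2236.39 + 2053.52 + 1286.35 + 1123.15 = 6699.41 km

6699 km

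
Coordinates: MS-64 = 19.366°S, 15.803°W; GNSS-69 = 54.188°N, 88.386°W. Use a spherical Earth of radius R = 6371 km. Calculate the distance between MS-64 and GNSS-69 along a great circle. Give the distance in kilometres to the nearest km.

Δφ = 73.5540°,  Δλ = -72.5830°
a = sin²(Δφ/2) + cos φ₁ cos φ₂ sin²(Δλ/2) = 0.551838
c = 2·arcsin(√a) = 1.674659 rad = 95.9509°
d = R·c = 6371 × 1.674659 = 10669.3 km

10669 km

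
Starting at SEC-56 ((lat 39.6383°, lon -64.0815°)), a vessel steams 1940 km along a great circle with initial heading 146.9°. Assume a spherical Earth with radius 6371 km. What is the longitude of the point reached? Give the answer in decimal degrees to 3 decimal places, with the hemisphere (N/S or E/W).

53.713°W

δ = d/R = 1940/6371 = 0.304505 rad
φ₂ = arcsin(sin φ₁ cos δ + cos φ₁ sin δ cos θ)
   = arcsin(0.63794·0.95400 + 0.77009·0.29982·-0.83772) = 24.53012°
λ₂ = λ₁ + atan2(sin θ sin δ cos φ₁, cos δ − sin φ₁ sin φ₂) = -53.71309°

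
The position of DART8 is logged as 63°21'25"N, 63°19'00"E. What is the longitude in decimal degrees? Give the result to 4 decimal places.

63° + 19′/60 + 0″/3600 = 63 + 0.31667 + 0.00000 = 63.3167°

63.3167°E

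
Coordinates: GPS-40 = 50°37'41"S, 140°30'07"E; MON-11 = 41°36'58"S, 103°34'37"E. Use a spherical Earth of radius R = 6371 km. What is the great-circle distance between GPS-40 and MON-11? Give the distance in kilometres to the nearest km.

2981 km

GPS-40: φ = -50.62806°, λ = +140.50194°
MON-11: φ = -41.61611°, λ = +103.57694°
Δφ = 9.0119°,  Δλ = -36.9250°
a = sin²(Δφ/2) + cos φ₁ cos φ₂ sin²(Δλ/2) = 0.053734
c = 2·arcsin(√a) = 0.467867 rad = 26.8068°
d = R·c = 6371 × 0.467867 = 2980.8 km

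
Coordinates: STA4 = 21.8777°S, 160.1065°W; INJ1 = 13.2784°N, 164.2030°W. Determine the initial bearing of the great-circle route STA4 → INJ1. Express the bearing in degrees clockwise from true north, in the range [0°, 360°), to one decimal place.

353.1°

Δλ = -4.0965°
y = sin Δλ · cos φ₂ = -0.069527
x = cos φ₁ sin φ₂ − sin φ₁ cos φ₂ cos Δλ = 0.574879
θ = atan2(y, x) = -6.8959° → 353.1041° (mod 360°)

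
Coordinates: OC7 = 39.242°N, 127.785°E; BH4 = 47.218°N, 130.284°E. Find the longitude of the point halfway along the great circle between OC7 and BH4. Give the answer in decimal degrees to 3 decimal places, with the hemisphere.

Bx = cos φ₂ cos Δλ = 0.678565,  By = cos φ₂ sin Δλ = 0.029615
φₘ = atan2(sin φ₁ + sin φ₂, √((cos φ₁ + Bx)² + By²)) = 43.23677°
λₘ = λ₁ + atan2(By, cos φ₁ + Bx) = 128.95260°

128.953°E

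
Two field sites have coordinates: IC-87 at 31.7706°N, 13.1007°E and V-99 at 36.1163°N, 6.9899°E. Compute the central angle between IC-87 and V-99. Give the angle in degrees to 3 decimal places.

Δφ = 4.3457°,  Δλ = -6.1108°
a = sin²(Δφ/2) + cos φ₁ cos φ₂ sin²(Δλ/2) = 0.003389
c = 2·arcsin(√a) = 0.116490 rad = 6.6744°

6.674°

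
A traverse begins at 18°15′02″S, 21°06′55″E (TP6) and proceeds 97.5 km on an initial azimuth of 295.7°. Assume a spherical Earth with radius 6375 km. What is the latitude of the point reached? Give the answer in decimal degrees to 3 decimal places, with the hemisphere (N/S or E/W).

TP6: φ = -18.25056°, λ = +21.11528°
δ = d/R = 97.5/6375 = 0.015294 rad
φ₂ = arcsin(sin φ₁ cos δ + cos φ₁ sin δ cos θ)
   = arcsin(-0.31317·0.99988 + 0.94970·0.01529·0.43366) = -17.86877°
λ₂ = λ₁ + atan2(sin θ sin δ cos φ₁, cos δ − sin φ₁ sin φ₂) = 20.28566°

17.869°S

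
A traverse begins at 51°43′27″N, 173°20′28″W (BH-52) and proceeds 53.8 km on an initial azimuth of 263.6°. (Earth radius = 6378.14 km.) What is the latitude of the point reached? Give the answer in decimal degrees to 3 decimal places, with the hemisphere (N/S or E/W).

51.668°N

BH-52: φ = +51.72417°, λ = -173.34111°
δ = d/R = 53.8/6378.14 = 0.008435 rad
φ₂ = arcsin(sin φ₁ cos δ + cos φ₁ sin δ cos θ)
   = arcsin(0.78504·0.99996 + 0.61945·0.00843·-0.11147) = 51.66775°
λ₂ = λ₁ + atan2(sin θ sin δ cos φ₁, cos δ − sin φ₁ sin φ₂) = -174.11550°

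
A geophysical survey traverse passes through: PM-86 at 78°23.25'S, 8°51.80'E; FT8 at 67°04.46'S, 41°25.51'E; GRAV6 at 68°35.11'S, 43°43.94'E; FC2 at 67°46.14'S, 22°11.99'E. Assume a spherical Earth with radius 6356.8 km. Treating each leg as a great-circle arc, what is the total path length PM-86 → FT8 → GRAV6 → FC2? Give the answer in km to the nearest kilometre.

PM-86: φ = -78.38750°, λ = +8.86333°
FT8: φ = -67.07433°, λ = +41.42517°
GRAV6: φ = -68.58517°, λ = +43.73233°
FC2: φ = -67.76900°, λ = +22.19983°
PM-86→FT8: c = 0.252686 rad, d = 1606.28 km
FT8→GRAV6: c = 0.030429 rad, d = 193.43 km
GRAV6→FC2: c = 0.139701 rad, d = 888.05 km
Total = 1606.28 + 193.43 + 888.05 = 2687.76 km

2688 km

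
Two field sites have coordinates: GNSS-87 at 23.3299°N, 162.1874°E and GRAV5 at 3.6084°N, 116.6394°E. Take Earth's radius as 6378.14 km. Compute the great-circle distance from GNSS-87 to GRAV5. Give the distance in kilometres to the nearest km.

5364 km

Δφ = -19.7215°,  Δλ = -45.5480°
a = sin²(Δφ/2) + cos φ₁ cos φ₂ sin²(Δλ/2) = 0.166648
c = 2·arcsin(√a) = 0.841019 rad = 48.1868°
d = R·c = 6378.14 × 0.841019 = 5364.1 km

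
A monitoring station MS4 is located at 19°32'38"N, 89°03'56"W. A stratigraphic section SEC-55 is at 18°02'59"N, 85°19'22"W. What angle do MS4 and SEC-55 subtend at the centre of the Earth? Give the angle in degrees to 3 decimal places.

MS4: φ = +19.54389°, λ = -89.06556°
SEC-55: φ = +18.04972°, λ = -85.32278°
Δφ = -1.4942°,  Δλ = 3.7428°
a = sin²(Δφ/2) + cos φ₁ cos φ₂ sin²(Δλ/2) = 0.001126
c = 2·arcsin(√a) = 0.067110 rad = 3.8451°

3.845°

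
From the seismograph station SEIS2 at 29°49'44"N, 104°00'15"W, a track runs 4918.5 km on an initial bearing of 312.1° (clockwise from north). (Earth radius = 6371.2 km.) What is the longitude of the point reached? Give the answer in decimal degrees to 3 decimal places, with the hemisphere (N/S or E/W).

157.078°W

SEIS2: φ = +29.82889°, λ = -104.00417°
δ = d/R = 4918.5/6371.2 = 0.771990 rad
φ₂ = arcsin(sin φ₁ cos δ + cos φ₁ sin δ cos θ)
   = arcsin(0.49741·0.71652 + 0.86751·0.69756·0.67043) = 49.65083°
λ₂ = λ₁ + atan2(sin θ sin δ cos φ₁, cos δ − sin φ₁ sin φ₂) = -157.07812°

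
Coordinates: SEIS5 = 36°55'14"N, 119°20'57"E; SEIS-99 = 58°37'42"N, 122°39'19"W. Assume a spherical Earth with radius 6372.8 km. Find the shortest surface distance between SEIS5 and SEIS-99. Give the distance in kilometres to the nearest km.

SEIS5: φ = +36.92056°, λ = +119.34917°
SEIS-99: φ = +58.62833°, λ = -122.65528°
Δφ = 21.7078°,  Δλ = 117.9956°
a = sin²(Δφ/2) + cos φ₁ cos φ₂ sin²(Δλ/2) = 0.341237
c = 2·arcsin(√a) = 1.247677 rad = 71.4866°
d = R·c = 6372.8 × 1.247677 = 7951.2 km

7951 km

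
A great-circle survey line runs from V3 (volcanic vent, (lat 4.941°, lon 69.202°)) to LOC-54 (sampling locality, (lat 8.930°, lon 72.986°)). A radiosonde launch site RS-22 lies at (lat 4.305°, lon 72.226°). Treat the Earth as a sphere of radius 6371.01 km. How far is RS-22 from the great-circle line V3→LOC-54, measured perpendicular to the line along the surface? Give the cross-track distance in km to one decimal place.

δ₁₃ = central angle V3→RS-22 = 0.053765 rad  (haversine)
θ₁₃ = bearing V3→RS-22 = 101.790°,  θ₁₂ = bearing V3→LOC-54 = 43.067°
dₓₜ = R·arcsin(sin δ₁₃ · sin(θ₁₃ − θ₁₂)) = 6371.01·arcsin(0.05374·sin(58.724°)) = 292.720 km
|dₓₜ| = 292.720 km

292.7 km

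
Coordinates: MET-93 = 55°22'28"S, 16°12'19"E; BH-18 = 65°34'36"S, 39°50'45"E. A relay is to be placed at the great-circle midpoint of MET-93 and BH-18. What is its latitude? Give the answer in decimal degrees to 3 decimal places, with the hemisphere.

MET-93: φ = -55.37444°, λ = +16.20528°
BH-18: φ = -65.57667°, λ = +39.84583°
Bx = cos φ₂ cos Δλ = 0.378776,  By = cos φ₂ sin Δλ = 0.165803
φₘ = atan2(sin φ₁ + sin φ₂, √((cos φ₁ + Bx)² + By²)) = -60.98600°
λₘ = λ₁ + atan2(By, cos φ₁ + Bx) = 26.13621°

60.986°S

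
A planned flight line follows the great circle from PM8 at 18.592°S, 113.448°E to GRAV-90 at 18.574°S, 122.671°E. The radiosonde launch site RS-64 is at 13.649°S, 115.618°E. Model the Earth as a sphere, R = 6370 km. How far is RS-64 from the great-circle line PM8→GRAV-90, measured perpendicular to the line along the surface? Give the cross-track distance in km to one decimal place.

δ₁₃ = central angle PM8→RS-64 = 0.093625 rad  (haversine)
θ₁₃ = bearing PM8→RS-64 = 23.178°,  θ₁₂ = bearing PM8→GRAV-90 = 91.355°
dₓₜ = R·arcsin(sin δ₁₃ · sin(θ₁₃ − θ₁₂)) = 6370·arcsin(0.09349·sin(-68.177°)) = -553.538 km
|dₓₜ| = 553.538 km

553.5 km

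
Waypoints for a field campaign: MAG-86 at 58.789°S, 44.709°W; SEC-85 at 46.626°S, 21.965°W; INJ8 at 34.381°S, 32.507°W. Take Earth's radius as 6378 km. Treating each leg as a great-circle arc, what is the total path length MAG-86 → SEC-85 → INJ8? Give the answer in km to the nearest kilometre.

3654 km

MAG-86→SEC-85: c = 0.317944 rad, d = 2027.85 km
SEC-85→INJ8: c = 0.254922 rad, d = 1625.89 km
Total = 2027.85 + 1625.89 = 3653.74 km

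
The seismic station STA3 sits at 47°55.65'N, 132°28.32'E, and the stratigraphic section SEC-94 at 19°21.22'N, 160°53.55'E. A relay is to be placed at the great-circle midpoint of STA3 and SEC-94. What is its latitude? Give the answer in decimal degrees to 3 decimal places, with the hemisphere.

STA3: φ = +47.92750°, λ = +132.47200°
SEC-94: φ = +19.35367°, λ = +160.89250°
Bx = cos φ₂ cos Δλ = 0.829780,  By = cos φ₂ sin Δλ = 0.449044
φₘ = atan2(sin φ₁ + sin φ₂, √((cos φ₁ + Bx)² + By²)) = 34.44203°
λₘ = λ₁ + atan2(By, cos φ₁ + Bx) = 149.13931°

34.442°N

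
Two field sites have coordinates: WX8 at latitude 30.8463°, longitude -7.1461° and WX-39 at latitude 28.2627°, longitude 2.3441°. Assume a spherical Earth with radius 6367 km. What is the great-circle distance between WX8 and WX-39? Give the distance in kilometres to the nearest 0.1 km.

960.9 km

Δφ = -2.5836°,  Δλ = 9.4902°
a = sin²(Δφ/2) + cos φ₁ cos φ₂ sin²(Δλ/2) = 0.005683
c = 2·arcsin(√a) = 0.150914 rad = 8.6467°
d = R·c = 6367 × 0.150914 = 960.9 km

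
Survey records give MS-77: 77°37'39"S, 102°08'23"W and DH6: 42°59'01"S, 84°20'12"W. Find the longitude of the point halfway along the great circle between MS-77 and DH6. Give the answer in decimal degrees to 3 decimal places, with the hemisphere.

MS-77: φ = -77.62750°, λ = -102.13972°
DH6: φ = -42.98361°, λ = -84.33667°
Bx = cos φ₂ cos Δλ = 0.696517,  By = cos φ₂ sin Δλ = 0.223668
φₘ = atan2(sin φ₁ + sin φ₂, √((cos φ₁ + Bx)² + By²)) = -60.51374°
λₘ = λ₁ + atan2(By, cos φ₁ + Bx) = -88.34220°

88.342°W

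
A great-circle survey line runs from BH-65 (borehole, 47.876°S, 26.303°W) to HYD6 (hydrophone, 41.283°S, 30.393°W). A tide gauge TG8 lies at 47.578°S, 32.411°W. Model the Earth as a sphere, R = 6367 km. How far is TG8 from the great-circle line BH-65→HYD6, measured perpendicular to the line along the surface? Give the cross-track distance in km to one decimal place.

δ₁₃ = central angle BH-65→TG8 = 0.071879 rad  (haversine)
θ₁₃ = bearing BH-65→TG8 = 271.884°,  θ₁₂ = bearing BH-65→HYD6 = 334.702°
dₓₜ = R·arcsin(sin δ₁₃ · sin(θ₁₃ − θ₁₂)) = 6367·arcsin(0.07182·sin(-62.819°)) = -407.037 km
|dₓₜ| = 407.037 km

407.0 km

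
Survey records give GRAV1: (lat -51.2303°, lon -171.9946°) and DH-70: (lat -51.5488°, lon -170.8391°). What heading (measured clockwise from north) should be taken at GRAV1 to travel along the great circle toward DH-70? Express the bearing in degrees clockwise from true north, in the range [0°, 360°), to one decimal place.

Δλ = 1.1555°
y = sin Δλ · cos φ₂ = 0.012540
x = cos φ₁ sin φ₂ − sin φ₁ cos φ₂ cos Δλ = -0.005657
θ = atan2(y, x) = 114.2824° → 114.2824° (mod 360°)

114.3°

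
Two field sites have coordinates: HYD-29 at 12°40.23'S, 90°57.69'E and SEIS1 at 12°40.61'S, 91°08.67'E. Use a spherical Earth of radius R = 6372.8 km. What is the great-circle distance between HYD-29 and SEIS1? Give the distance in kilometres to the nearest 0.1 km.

19.9 km

HYD-29: φ = -12.67050°, λ = +90.96150°
SEIS1: φ = -12.67683°, λ = +91.14450°
Δφ = -0.0063°,  Δλ = 0.1830°
a = sin²(Δφ/2) + cos φ₁ cos φ₂ sin²(Δλ/2) = 0.000002
c = 2·arcsin(√a) = 0.003118 rad = 0.1787°
d = R·c = 6372.8 × 0.003118 = 19.9 km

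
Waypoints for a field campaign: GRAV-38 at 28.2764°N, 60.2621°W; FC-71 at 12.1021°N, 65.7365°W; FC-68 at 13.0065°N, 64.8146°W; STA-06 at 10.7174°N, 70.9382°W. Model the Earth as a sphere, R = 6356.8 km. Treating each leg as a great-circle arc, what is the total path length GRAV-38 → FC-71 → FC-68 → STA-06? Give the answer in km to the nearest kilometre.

2735 km

GRAV-38→FC-71: c = 0.296068 rad, d = 1882.04 km
FC-71→FC-68: c = 0.022267 rad, d = 141.55 km
FC-68→STA-06: c = 0.111956 rad, d = 711.68 km
Total = 1882.04 + 141.55 + 711.68 = 2735.27 km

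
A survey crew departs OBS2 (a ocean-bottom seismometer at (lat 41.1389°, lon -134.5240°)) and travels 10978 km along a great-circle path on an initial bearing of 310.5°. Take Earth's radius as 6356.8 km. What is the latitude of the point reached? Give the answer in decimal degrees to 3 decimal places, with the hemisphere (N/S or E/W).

δ = d/R = 10978/6356.8 = 1.726970 rad
φ₂ = arcsin(sin φ₁ cos δ + cos φ₁ sin δ cos θ)
   = arcsin(0.65789·-0.15554 + 0.75312·0.98783·0.64945) = 22.38514°
λ₂ = λ₁ + atan2(sin θ sin δ cos φ₁, cos δ − sin φ₁ sin φ₂) = 99.80391°

22.385°N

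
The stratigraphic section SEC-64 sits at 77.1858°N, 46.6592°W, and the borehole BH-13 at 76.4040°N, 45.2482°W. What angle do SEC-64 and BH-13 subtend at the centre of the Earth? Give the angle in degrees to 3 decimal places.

0.846°

Δφ = -0.7818°,  Δλ = 1.4110°
a = sin²(Δφ/2) + cos φ₁ cos φ₂ sin²(Δλ/2) = 0.000054
c = 2·arcsin(√a) = 0.014758 rad = 0.8456°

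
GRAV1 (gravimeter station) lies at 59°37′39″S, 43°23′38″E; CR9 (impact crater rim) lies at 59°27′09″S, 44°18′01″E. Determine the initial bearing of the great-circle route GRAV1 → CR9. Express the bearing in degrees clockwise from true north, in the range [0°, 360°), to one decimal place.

GRAV1: φ = -59.62750°, λ = +43.39389°
CR9: φ = -59.45250°, λ = +44.30028°
Δλ = 0.9064°
y = sin Δλ · cos φ₂ = 0.008040
x = cos φ₁ sin φ₂ − sin φ₁ cos φ₂ cos Δλ = 0.002999
θ = atan2(y, x) = 69.5410° → 69.5410° (mod 360°)

69.5°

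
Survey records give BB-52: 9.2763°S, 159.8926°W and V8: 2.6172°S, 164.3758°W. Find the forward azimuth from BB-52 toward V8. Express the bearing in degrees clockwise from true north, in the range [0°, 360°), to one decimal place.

325.9°

Δλ = -4.4832°
y = sin Δλ · cos φ₂ = -0.078085
x = cos φ₁ sin φ₂ − sin φ₁ cos φ₂ cos Δλ = 0.115469
θ = atan2(y, x) = -34.0683° → 325.9317° (mod 360°)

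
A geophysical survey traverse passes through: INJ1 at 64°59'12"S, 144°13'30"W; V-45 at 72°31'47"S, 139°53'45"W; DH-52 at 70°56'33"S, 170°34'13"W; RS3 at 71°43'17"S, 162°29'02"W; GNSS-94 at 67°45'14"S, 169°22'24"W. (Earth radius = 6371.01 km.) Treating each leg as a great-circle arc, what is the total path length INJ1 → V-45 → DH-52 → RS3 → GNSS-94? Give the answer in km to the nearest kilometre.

2742 km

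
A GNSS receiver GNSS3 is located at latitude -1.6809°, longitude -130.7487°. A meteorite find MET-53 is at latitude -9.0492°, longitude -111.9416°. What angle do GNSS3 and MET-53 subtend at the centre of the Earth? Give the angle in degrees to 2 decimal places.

20.11°

Δφ = -7.3683°,  Δλ = 18.8071°
a = sin²(Δφ/2) + cos φ₁ cos φ₂ sin²(Δλ/2) = 0.030481
c = 2·arcsin(√a) = 0.350973 rad = 20.1092°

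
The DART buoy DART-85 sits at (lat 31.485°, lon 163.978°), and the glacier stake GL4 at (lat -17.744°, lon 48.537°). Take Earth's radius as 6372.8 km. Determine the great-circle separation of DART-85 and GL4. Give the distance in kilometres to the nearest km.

Δφ = -49.2290°,  Δλ = -115.4410°
a = sin²(Δφ/2) + cos φ₁ cos φ₂ sin²(Δλ/2) = 0.754040
c = 2·arcsin(√a) = 2.103751 rad = 120.5361°
d = R·c = 6372.8 × 2.103751 = 13406.8 km

13407 km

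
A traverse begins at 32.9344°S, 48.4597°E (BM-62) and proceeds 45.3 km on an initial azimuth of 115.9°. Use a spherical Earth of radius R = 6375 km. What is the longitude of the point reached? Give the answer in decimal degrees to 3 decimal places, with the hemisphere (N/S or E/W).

48.897°E

δ = d/R = 45.3/6375 = 0.007106 rad
φ₂ = arcsin(sin φ₁ cos δ + cos φ₁ sin δ cos θ)
   = arcsin(-0.54368·0.99997 + 0.83929·0.00711·-0.43680) = -33.11148°
λ₂ = λ₁ + atan2(sin θ sin δ cos φ₁, cos δ − sin φ₁ sin φ₂) = 48.89695°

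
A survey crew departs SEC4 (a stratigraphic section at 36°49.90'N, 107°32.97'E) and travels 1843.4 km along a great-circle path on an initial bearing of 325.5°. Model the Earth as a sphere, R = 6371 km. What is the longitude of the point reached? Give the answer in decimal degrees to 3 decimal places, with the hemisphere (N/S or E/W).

93.078°E

SEC4: φ = +36.83167°, λ = +107.54950°
δ = d/R = 1843.4/6371 = 0.289342 rad
φ₂ = arcsin(sin φ₁ cos δ + cos φ₁ sin δ cos θ)
   = arcsin(0.59947·0.95843 + 0.80040·0.28532·0.82413) = 49.70763°
λ₂ = λ₁ + atan2(sin θ sin δ cos φ₁, cos δ − sin φ₁ sin φ₂) = 93.07784°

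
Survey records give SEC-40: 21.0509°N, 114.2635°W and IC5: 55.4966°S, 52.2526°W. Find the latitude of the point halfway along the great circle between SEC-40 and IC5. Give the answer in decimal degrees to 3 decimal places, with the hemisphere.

19.688°S

Bx = cos φ₂ cos Δλ = 0.265839,  By = cos φ₂ sin Δλ = 0.500201
φₘ = atan2(sin φ₁ + sin φ₂, √((cos φ₁ + Bx)² + By²)) = -19.68817°
λₘ = λ₁ + atan2(By, cos φ₁ + Bx) = -91.62022°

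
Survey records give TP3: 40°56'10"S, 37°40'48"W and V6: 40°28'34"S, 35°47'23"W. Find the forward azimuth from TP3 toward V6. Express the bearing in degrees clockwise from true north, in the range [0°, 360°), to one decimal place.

72.8°

TP3: φ = -40.93611°, λ = -37.68000°
V6: φ = -40.47611°, λ = -35.78972°
Δλ = 1.8903°
y = sin Δλ · cos φ₂ = 0.025091
x = cos φ₁ sin φ₂ − sin φ₁ cos φ₂ cos Δλ = 0.007757
θ = atan2(y, x) = 72.8206° → 72.8206° (mod 360°)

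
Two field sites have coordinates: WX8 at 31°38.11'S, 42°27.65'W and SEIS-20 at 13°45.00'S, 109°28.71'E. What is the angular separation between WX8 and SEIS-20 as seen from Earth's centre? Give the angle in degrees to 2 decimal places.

WX8: φ = -31.63517°, λ = -42.46083°
SEIS-20: φ = -13.75000°, λ = +109.47850°
Δφ = 17.8852°,  Δλ = 151.9393°
a = sin²(Δφ/2) + cos φ₁ cos φ₂ sin²(Δλ/2) = 0.802561
c = 2·arcsin(√a) = 2.220717 rad = 127.2377°

127.24°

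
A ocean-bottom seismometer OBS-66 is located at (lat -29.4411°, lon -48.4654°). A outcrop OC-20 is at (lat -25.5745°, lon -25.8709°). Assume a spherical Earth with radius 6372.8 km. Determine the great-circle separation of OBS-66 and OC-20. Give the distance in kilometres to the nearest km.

Δφ = 3.8666°,  Δλ = 22.5945°
a = sin²(Δφ/2) + cos φ₁ cos φ₂ sin²(Δλ/2) = 0.031284
c = 2·arcsin(√a) = 0.355618 rad = 20.3754°
d = R·c = 6372.8 × 0.355618 = 2266.3 km

2266 km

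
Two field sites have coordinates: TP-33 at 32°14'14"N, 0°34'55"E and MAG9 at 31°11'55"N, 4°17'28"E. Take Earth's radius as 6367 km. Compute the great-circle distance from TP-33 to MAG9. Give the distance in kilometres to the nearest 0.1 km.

TP-33: φ = +32.23722°, λ = +0.58194°
MAG9: φ = +31.19861°, λ = +4.29111°
Δφ = -1.0386°,  Δλ = 3.7092°
a = sin²(Δφ/2) + cos φ₁ cos φ₂ sin²(Δλ/2) = 0.000840
c = 2·arcsin(√a) = 0.057971 rad = 3.3215°
d = R·c = 6367 × 0.057971 = 369.1 km

369.1 km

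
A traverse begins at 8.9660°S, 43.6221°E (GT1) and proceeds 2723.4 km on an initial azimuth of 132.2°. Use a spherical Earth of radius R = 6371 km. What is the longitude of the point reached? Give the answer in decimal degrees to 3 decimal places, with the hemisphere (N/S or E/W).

δ = d/R = 2723.4/6371 = 0.427468 rad
φ₂ = arcsin(sin φ₁ cos δ + cos φ₁ sin δ cos θ)
   = arcsin(-0.15585·0.91002 + 0.98778·0.41457·-0.67172) = -24.63878°
λ₂ = λ₁ + atan2(sin θ sin δ cos φ₁, cos δ − sin φ₁ sin φ₂) = 63.36964°

63.370°E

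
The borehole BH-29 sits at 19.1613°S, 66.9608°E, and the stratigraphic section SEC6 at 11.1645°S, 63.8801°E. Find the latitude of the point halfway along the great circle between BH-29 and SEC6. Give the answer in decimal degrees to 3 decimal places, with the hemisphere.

15.168°S

Bx = cos φ₂ cos Δλ = 0.979657,  By = cos φ₂ sin Δλ = -0.052725
φₘ = atan2(sin φ₁ + sin φ₂, √((cos φ₁ + Bx)² + By²)) = -15.16813°
λₘ = λ₁ + atan2(By, cos φ₁ + Bx) = 65.39126°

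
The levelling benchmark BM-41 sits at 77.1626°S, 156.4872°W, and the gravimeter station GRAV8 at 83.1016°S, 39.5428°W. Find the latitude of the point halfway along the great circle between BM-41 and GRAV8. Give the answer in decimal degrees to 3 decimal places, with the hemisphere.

84.225°S

Bx = cos φ₂ cos Δλ = -0.054425,  By = cos φ₂ sin Δλ = 0.107071
φₘ = atan2(sin φ₁ + sin φ₂, √((cos φ₁ + Bx)² + By²)) = -84.22483°
λₘ = λ₁ + atan2(By, cos φ₁ + Bx) = -123.93969°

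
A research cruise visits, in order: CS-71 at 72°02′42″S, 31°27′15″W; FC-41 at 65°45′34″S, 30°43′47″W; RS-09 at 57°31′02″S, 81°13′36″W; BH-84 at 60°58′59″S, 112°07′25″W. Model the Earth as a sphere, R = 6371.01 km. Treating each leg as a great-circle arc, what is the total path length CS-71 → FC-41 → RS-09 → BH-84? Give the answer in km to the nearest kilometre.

5212 km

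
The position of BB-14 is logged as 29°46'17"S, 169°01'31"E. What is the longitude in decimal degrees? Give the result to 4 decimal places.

169° + 1′/60 + 31″/3600 = 169 + 0.01667 + 0.00861 = 169.0253°

169.0253°E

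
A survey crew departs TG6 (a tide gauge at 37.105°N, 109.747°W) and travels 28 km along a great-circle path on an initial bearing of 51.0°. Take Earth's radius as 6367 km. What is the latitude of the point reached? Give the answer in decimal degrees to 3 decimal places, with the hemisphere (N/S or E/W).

δ = d/R = 28/6367 = 0.004398 rad
φ₂ = arcsin(sin φ₁ cos δ + cos φ₁ sin δ cos θ)
   = arcsin(0.60328·0.99999 + 0.79753·0.00440·0.62932) = 37.26331°
λ₂ = λ₁ + atan2(sin θ sin δ cos φ₁, cos δ − sin φ₁ sin φ₂) = -109.50096°

37.263°N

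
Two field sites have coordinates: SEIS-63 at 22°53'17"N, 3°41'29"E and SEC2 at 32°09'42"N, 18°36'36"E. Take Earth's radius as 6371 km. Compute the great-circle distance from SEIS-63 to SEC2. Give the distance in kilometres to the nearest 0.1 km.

SEIS-63: φ = +22.88806°, λ = +3.69139°
SEC2: φ = +32.16167°, λ = +18.61000°
Δφ = 9.2736°,  Δλ = 14.9186°
a = sin²(Δφ/2) + cos φ₁ cos φ₂ sin²(Δλ/2) = 0.019679
c = 2·arcsin(√a) = 0.281493 rad = 16.1284°
d = R·c = 6371 × 0.281493 = 1793.4 km

1793.4 km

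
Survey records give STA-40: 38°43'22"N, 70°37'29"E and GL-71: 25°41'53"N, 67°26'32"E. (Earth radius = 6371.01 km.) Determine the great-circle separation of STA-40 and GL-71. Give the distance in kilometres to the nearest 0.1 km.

1478.6 km

STA-40: φ = +38.72278°, λ = +70.62472°
GL-71: φ = +25.69806°, λ = +67.44222°
Δφ = -13.0247°,  Δλ = -3.1825°
a = sin²(Δφ/2) + cos φ₁ cos φ₂ sin²(Δλ/2) = 0.013406
c = 2·arcsin(√a) = 0.232086 rad = 13.2976°
d = R·c = 6371.01 × 0.232086 = 1478.6 km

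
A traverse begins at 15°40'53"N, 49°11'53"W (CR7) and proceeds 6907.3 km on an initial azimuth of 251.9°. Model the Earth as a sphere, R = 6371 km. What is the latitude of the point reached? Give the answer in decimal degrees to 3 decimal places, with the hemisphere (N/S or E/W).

7.932°S

CR7: φ = +15.68139°, λ = -49.19806°
δ = d/R = 6907.3/6371 = 1.084178 rad
φ₂ = arcsin(sin φ₁ cos δ + cos φ₁ sin δ cos θ)
   = arcsin(0.27029·0.46764 + 0.96278·0.88392·-0.31068) = -7.93182°
λ₂ = λ₁ + atan2(sin θ sin δ cos φ₁, cos δ − sin φ₁ sin φ₂) = -107.22476°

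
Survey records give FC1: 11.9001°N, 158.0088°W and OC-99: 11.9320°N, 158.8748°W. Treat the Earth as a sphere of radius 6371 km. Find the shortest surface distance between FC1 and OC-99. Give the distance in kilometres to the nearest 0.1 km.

Δφ = 0.0319°,  Δλ = -0.8660°
a = sin²(Δφ/2) + cos φ₁ cos φ₂ sin²(Δλ/2) = 0.000055
c = 2·arcsin(√a) = 0.014799 rad = 0.8479°
d = R·c = 6371 × 0.014799 = 94.3 km

94.3 km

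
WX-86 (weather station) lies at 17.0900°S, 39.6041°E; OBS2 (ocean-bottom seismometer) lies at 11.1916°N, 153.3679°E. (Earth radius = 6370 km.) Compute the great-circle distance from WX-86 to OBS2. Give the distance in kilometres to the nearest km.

12872 km

Δφ = 28.2816°,  Δλ = 113.7638°
a = sin²(Δφ/2) + cos φ₁ cos φ₂ sin²(Δλ/2) = 0.717444
c = 2·arcsin(√a) = 2.020709 rad = 115.7781°
d = R·c = 6370 × 2.020709 = 12871.9 km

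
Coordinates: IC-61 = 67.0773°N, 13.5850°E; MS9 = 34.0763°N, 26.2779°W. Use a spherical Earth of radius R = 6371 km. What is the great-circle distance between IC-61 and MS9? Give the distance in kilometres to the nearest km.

4471 km

Δφ = -33.0010°,  Δλ = -39.8629°
a = sin²(Δφ/2) + cos φ₁ cos φ₂ sin²(Δλ/2) = 0.118160
c = 2·arcsin(√a) = 0.701802 rad = 40.2103°
d = R·c = 6371 × 0.701802 = 4471.2 km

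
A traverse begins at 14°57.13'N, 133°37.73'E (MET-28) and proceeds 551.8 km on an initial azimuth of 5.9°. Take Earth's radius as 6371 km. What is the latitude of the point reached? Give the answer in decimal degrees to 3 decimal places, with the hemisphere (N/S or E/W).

MET-28: φ = +14.95217°, λ = +133.62883°
δ = d/R = 551.8/6371 = 0.086611 rad
φ₂ = arcsin(sin φ₁ cos δ + cos φ₁ sin δ cos θ)
   = arcsin(0.25801·0.99625 + 0.96614·0.08650·0.99470) = 19.88765°
λ₂ = λ₁ + atan2(sin θ sin δ cos φ₁, cos δ − sin φ₁ sin φ₂) = 134.17062°

19.888°N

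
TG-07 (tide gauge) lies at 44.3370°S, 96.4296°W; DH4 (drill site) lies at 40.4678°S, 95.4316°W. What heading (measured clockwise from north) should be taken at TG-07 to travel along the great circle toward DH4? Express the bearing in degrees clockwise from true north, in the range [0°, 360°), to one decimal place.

11.1°

Δλ = 0.9980°
y = sin Δλ · cos φ₂ = 0.013251
x = cos φ₁ sin φ₂ − sin φ₁ cos φ₂ cos Δλ = 0.067398
θ = atan2(y, x) = 11.1227° → 11.1227° (mod 360°)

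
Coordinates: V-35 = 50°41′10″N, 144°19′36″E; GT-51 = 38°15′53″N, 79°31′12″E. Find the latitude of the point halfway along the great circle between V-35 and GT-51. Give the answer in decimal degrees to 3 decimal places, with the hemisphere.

V-35: φ = +50.68611°, λ = +144.32667°
GT-51: φ = +38.26472°, λ = +79.52000°
Bx = cos φ₂ cos Δλ = 0.334221,  By = cos φ₂ sin Δλ = -0.710471
φₘ = atan2(sin φ₁ + sin φ₂, √((cos φ₁ + Bx)² + By²)) = 49.24276°
λₘ = λ₁ + atan2(By, cos φ₁ + Bx) = 108.04364°

49.243°N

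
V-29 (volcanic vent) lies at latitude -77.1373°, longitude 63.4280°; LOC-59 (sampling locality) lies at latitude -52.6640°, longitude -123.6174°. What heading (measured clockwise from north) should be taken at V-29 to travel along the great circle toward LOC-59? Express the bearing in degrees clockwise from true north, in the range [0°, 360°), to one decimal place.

Δλ = 172.9546°
y = sin Δλ · cos φ₂ = 0.074389
x = cos φ₁ sin φ₂ − sin φ₁ cos φ₂ cos Δλ = -0.763804
θ = atan2(y, x) = 174.4373° → 174.4373° (mod 360°)

174.4°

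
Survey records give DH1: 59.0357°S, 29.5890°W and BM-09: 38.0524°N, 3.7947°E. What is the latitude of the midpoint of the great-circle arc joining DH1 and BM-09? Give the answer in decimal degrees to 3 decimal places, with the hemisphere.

10.921°S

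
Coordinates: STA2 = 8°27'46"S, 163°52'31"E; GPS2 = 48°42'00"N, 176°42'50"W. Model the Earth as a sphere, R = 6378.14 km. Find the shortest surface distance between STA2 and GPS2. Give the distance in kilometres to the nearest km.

STA2: φ = -8.46278°, λ = +163.87528°
GPS2: φ = +48.70000°, λ = -176.71389°
Δφ = 57.1628°,  Δλ = 19.4108°
a = sin²(Δφ/2) + cos φ₁ cos φ₂ sin²(Δλ/2) = 0.247426
c = 2·arcsin(√a) = 1.041243 rad = 59.6588°
d = R·c = 6378.14 × 1.041243 = 6641.2 km

6641 km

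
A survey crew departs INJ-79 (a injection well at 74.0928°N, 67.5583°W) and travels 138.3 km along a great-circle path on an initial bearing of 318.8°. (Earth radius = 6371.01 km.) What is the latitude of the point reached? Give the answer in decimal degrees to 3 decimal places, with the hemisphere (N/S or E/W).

δ = d/R = 138.3/6371.01 = 0.021708 rad
φ₂ = arcsin(sin φ₁ cos δ + cos φ₁ sin δ cos θ)
   = arcsin(0.96171·0.99976 + 0.27408·0.02171·0.75241) = 75.00680°
λ₂ = λ₁ + atan2(sin θ sin δ cos φ₁, cos δ − sin φ₁ sin φ₂) = -70.72641°

75.007°N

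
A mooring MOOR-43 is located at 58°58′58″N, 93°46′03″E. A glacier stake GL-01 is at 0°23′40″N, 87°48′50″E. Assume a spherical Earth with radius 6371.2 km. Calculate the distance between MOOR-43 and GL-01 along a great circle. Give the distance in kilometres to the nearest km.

MOOR-43: φ = +58.98278°, λ = +93.76750°
GL-01: φ = +0.39444°, λ = +87.81389°
Δφ = -58.5883°,  Δλ = -5.9536°
a = sin²(Δφ/2) + cos φ₁ cos φ₂ sin²(Δλ/2) = 0.240798
c = 2·arcsin(√a) = 1.025813 rad = 58.7747°
d = R·c = 6371.2 × 1.025813 = 6535.7 km

6536 km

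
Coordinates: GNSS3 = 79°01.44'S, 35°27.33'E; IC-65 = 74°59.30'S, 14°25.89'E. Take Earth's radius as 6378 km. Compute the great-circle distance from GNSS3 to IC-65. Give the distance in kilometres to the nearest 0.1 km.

GNSS3: φ = -79.02400°, λ = +35.45550°
IC-65: φ = -74.98833°, λ = +14.43150°
Δφ = 4.0357°,  Δλ = -21.0240°
a = sin²(Δφ/2) + cos φ₁ cos φ₂ sin²(Δλ/2) = 0.002881
c = 2·arcsin(√a) = 0.107406 rad = 6.1539°
d = R·c = 6378 × 0.107406 = 685.0 km

685.0 km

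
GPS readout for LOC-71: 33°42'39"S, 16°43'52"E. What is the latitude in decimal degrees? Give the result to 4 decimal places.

33.7108°S

33° + 42′/60 + 39″/3600 = 33 + 0.70000 + 0.01083 = 33.7108°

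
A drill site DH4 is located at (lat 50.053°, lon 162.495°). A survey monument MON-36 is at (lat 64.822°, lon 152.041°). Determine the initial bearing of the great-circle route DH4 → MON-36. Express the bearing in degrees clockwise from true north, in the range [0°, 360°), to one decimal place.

343.5°

Δλ = -10.4540°
y = sin Δλ · cos φ₂ = -0.077193
x = cos φ₁ sin φ₂ − sin φ₁ cos φ₂ cos Δλ = 0.260336
θ = atan2(y, x) = -16.5157° → 343.4843° (mod 360°)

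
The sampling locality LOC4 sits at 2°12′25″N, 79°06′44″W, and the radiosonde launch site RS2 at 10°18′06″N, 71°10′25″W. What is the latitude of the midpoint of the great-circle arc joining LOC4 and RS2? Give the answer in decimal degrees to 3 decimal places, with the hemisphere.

6.269°N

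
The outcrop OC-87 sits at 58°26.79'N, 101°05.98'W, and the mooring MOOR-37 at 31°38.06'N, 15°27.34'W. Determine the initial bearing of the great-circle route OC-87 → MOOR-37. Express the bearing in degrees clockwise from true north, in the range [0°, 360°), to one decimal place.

75.5°

OC-87: φ = +58.44650°, λ = -101.09967°
MOOR-37: φ = +31.63433°, λ = -15.45567°
Δλ = 85.6440°
y = sin Δλ · cos φ₂ = 0.848953
x = cos φ₁ sin φ₂ − sin φ₁ cos φ₂ cos Δλ = 0.219359
θ = atan2(y, x) = 75.5123° → 75.5123° (mod 360°)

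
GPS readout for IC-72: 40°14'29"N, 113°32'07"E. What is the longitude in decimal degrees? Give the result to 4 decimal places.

113° + 32′/60 + 7″/3600 = 113 + 0.53333 + 0.00194 = 113.5353°

113.5353°E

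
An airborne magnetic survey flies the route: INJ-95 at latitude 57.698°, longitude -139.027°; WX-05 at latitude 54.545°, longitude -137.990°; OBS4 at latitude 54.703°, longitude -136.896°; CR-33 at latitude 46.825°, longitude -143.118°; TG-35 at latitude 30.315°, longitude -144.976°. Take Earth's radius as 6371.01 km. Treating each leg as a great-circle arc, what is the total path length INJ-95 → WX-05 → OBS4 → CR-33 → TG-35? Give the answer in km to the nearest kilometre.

3250 km

INJ-95→WX-05: c = 0.055946 rad, d = 356.43 km
WX-05→OBS4: c = 0.011393 rad, d = 72.58 km
OBS4→CR-33: c = 0.153557 rad, d = 978.31 km
CR-33→TG-35: c = 0.289245 rad, d = 1842.78 km
Total = 356.43 + 72.58 + 978.31 + 1842.78 = 3250.11 km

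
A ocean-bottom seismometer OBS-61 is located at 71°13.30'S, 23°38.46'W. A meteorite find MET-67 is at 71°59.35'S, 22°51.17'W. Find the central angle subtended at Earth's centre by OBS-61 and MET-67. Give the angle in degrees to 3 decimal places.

0.807°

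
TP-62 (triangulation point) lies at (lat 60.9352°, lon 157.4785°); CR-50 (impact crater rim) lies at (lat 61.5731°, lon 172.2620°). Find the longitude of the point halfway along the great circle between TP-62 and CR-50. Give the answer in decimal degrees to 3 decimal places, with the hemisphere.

Bx = cos φ₂ cos Δλ = 0.460279,  By = cos φ₂ sin Δλ = 0.121469
φₘ = atan2(sin φ₁ + sin φ₂, √((cos φ₁ + Bx)² + By²)) = 61.45528°
λₘ = λ₁ + atan2(By, cos φ₁ + Bx) = 164.79481°

164.795°E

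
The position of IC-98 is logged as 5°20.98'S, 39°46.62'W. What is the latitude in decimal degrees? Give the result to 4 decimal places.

5.3497°S

5° + 20.98′/60 = 5 + 0.34967 = 5.3497°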